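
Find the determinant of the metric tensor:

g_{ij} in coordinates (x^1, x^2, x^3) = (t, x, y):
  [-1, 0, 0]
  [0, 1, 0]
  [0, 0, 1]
Diagonal metric: det(g) = g_{11}·g_{22}·g_{33}
= (-1)·(1)·(1)
det(g) = -1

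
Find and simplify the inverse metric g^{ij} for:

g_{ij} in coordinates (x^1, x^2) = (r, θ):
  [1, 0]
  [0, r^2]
The metric is diagonal, so g^{ij} is diagonal with entries 1/g_{ii}: diag(1, 1/(r^2)).
g^{ij}:
  [1, 0]
  [0, 1/r^2]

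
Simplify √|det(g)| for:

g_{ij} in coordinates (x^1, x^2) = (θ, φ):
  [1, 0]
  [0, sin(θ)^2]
det(g) = sin(θ)^2
√|det(g)| = sin(θ) (taking 0 < θ < π so that |sin(θ)| = sin(θ))
Volume element: dV = sin(θ) dθ dφ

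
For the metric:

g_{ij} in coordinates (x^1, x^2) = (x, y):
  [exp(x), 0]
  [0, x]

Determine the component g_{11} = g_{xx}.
With x^1 = x, x^2 = y, g_{11} = g_{xx} is the row-1, column-1 entry of the matrix.
g_{11} = exp(x)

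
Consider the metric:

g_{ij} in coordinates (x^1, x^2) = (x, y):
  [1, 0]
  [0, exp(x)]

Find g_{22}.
With x^1 = x, x^2 = y, g_{22} = g_{yy} is the row-2, column-2 entry of the matrix.
g_{22} = exp(x)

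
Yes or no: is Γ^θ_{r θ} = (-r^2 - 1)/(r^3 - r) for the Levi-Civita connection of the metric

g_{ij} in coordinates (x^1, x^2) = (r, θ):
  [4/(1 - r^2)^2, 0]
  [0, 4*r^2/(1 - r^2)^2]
Γ^θ_{r θ} = (1/2) g^{θθ} (∂_r g_{θθ} + ∂_θ g_{θr} - ∂_θ g_{rθ}) = (1/2)((1 - r^2)^2/(4*r^2))((-8*(r^3 + r)/(r^2 - 1)^3) + (0) - (0)) = (-r^2 - 1)/(r^3 - r)
This equals the proposed value (-r^2 - 1)/(r^3 - r).
Yes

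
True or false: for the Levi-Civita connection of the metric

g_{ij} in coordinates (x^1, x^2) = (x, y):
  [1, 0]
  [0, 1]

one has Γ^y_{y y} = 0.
Γ^y_{y y} = (1/2) g^{yy} (∂_y g_{yy} + ∂_y g_{yy} - ∂_y g_{yy}) = (1/2)(1)((0) + (0) - (0)) = 0
This equals the proposed value 0.
True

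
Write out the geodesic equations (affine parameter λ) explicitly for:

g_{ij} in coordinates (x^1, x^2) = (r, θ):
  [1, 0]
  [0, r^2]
Geodesic equation: d^2x^k/dλ^2 + Γ^k_{ij} (dx^i/dλ)(dx^j/dλ) = 0.
Non-zero Christoffel symbols:
Γ^r_{θ θ} = -r
Γ^θ_{r θ} = 1/r
Substituting (the symmetric pair Γ^k_{ij}, Γ^k_{ji} combines into a factor 2):
d^2r/dλ^2 - r (dθ/dλ)^2 = 0
d^2θ/dλ^2 + (2/r) (dr/dλ)(dθ/dλ) = 0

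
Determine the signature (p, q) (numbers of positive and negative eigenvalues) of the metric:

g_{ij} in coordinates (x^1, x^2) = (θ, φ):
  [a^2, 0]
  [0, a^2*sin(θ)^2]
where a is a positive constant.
The metric is diagonal, so its eigenvalues are the diagonal entries: a^2, a^2*sin(θ)^2 (at a generic point, where coordinate-dependent entries are positive).
2 positive, 0 negative.
(2, 0) - Riemannian (positive definite)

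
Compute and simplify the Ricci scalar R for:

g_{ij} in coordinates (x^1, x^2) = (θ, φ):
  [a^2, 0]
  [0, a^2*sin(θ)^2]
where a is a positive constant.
Non-zero Christoffel symbols (Γ^k_{ij} = Γ^k_{ji}):
Γ^θ_{φ φ} = -sin(2*θ)/2
Γ^φ_{θ φ} = 1/tan(θ)
Ricci tensor (R_{ij} = R^k_{ikj}): R_{θθ} = 1, R_{θφ} = 0, R_{φφ} = sin(θ)^2
Inverse metric: g^{θθ} = 1/a^2, g^{φφ} = 1/(a^2*sin(θ)^2)
R = g^{ij} R_{ij} = (1/a^2)(1) + (1/(a^2*sin(θ)^2))(sin(θ)^2) = 2/a^2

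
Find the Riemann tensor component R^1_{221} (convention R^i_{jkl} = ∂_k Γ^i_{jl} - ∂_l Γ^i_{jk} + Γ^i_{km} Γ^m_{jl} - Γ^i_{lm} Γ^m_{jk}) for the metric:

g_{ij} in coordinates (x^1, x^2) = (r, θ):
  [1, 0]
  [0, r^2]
Non-zero Christoffel symbols (Γ^k_{ij} = Γ^k_{ji}):
Γ^r_{θ θ} = -r
Γ^θ_{r θ} = 1/r
R^r_{θ θ r} = ∂_θ Γ^r_{θ r} - ∂_r Γ^r_{θ θ} + Γ^r_{θ m} Γ^m_{θ r} - Γ^r_{r m} Γ^m_{θ θ}
  = (0) - (-1) + (-1) - (0) = 0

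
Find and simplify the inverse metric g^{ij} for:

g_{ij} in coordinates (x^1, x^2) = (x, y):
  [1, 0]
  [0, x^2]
The metric is diagonal, so g^{ij} is diagonal with entries 1/g_{ii}: diag(1, 1/(x^2)).
g^{ij}:
  [1, 0]
  [0, 1/x^2]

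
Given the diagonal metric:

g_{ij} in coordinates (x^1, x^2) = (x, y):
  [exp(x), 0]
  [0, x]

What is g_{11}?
With x^1 = x, x^2 = y, g_{11} = g_{xx} is the row-1, column-1 entry of the matrix.
g_{11} = exp(x)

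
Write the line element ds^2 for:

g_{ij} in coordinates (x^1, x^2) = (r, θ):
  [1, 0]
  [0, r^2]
ds^2 = g_{ij} dx^i dx^j; only the non-zero components contribute.
ds^2 = dr^2 + r^2 dθ^2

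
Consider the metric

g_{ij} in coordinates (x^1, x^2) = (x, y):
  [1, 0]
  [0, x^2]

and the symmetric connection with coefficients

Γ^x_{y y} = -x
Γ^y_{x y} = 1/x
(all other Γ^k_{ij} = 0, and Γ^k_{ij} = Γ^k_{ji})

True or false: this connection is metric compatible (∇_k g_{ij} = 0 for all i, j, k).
Using ∇_k g_{ij} = ∂_k g_{ij} - Γ^m_{ki} g_{mj} - Γ^m_{kj} g_{im}:
e.g. ∇_x g_{yy} = (2*x) - (x) - (x) = 0
Every component ∇_k g_{ij} vanishes: the connection is metric compatible.
True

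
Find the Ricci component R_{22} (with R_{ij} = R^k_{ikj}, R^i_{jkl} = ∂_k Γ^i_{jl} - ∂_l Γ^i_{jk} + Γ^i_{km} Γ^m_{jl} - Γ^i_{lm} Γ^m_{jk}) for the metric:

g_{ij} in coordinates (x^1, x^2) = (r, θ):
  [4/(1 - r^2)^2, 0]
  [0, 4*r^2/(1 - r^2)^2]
Non-zero Christoffel symbols (Γ^k_{ij} = Γ^k_{ji}):
Γ^r_{r r} = 2*r/(1 - r^2)
Γ^r_{θ θ} = (r^3 + r)/(r^2 - 1)
Γ^θ_{r θ} = (-r^2 - 1)/(r^3 - r)
R^r_{θ r θ} = ∂_r Γ^r_{θ θ} - ∂_θ Γ^r_{θ r} + Γ^r_{r m} Γ^m_{θ θ} - Γ^r_{θ m} Γ^m_{θ r}
  = ((r^4 - 4*r^2 - 1)/(r^2 - 1)^2) - (0) + (-2*r^2*(r^2 + 1)/(r^2 - 1)^2) - (-(r^2 + 1)^2/(r^2 - 1)^2) = -4*r^2/(r^2 - 1)^2
R^θ_{θ θ θ} = 0 (a repeated index in an antisymmetric pair)
R_{θθ} = R^r_{θ r θ} + R^θ_{θ θ θ} = (-4*r^2/(r^2 - 1)^2) + (0) = -4*r^2/(r^2 - 1)^2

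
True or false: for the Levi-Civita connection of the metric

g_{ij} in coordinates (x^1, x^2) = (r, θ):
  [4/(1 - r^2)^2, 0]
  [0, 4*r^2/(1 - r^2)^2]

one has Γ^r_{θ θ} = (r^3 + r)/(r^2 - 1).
Γ^r_{θ θ} = (1/2) g^{rr} (∂_θ g_{rθ} + ∂_θ g_{rθ} - ∂_r g_{θθ}) = (1/2)((1 - r^2)^2/4)((0) + (0) - (-8*(r^3 + r)/(r^2 - 1)^3)) = (r^3 + r)/(r^2 - 1)
This equals the proposed value (r^3 + r)/(r^2 - 1).
True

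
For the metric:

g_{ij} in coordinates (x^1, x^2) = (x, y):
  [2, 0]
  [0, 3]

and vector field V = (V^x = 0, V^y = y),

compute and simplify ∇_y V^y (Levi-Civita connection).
All Christoffel symbols are zero.
∇_y V^y = ∂_y V^y + Γ^y_{y j} V^j
  = (1) + (0)(0) + (0)(y)
  = 1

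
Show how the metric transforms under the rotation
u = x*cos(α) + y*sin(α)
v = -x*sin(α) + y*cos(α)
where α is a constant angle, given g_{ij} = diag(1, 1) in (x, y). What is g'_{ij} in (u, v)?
Invert the transformation: x = u*cos(α) - v*sin(α), y = u*sin(α) + v*cos(α)
g'_{ij} = (∂x^k/∂x'^i)(∂x^l/∂x'^j) g_{kl}; with g_{kl} = δ_{kl} this is Σ_k (∂x^k/∂x'^i)(∂x^k/∂x'^j).
Jacobian: ∂x/∂u = cos(α), ∂x/∂v = -sin(α), ∂y/∂u = sin(α), ∂y/∂v = cos(α)
g'_{uu} = (cos(α))(cos(α)) + (sin(α))(sin(α)) = 1
g'_{uv} = (cos(α))(-sin(α)) + (sin(α))(cos(α)) = 0
g'_{vv} = (-sin(α))(-sin(α)) + (cos(α))(cos(α)) = 1
g'_{ij} = diag(1, 1)
The Euclidean metric is invariant under rotations.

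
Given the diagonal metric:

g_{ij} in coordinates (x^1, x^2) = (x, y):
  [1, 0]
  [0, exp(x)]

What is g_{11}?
With x^1 = x, x^2 = y, g_{11} = g_{xx} is the row-1, column-1 entry of the matrix.
g_{11} = 1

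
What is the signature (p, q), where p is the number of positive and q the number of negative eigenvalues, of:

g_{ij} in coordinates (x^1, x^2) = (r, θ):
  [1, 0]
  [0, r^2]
The metric is diagonal, so its eigenvalues are the diagonal entries: 1, r^2 (at a generic point, where coordinate-dependent entries are positive).
2 positive, 0 negative.
(2, 0) - Riemannian (positive definite)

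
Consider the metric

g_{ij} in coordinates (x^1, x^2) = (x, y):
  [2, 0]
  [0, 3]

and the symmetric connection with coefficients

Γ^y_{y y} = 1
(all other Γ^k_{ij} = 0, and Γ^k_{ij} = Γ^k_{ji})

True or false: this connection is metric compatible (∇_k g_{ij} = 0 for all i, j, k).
Using ∇_k g_{ij} = ∂_k g_{ij} - Γ^m_{ki} g_{mj} - Γ^m_{kj} g_{im}:
∇_y g_{yy} = (0) - (3) - (3) = -6 ≠ 0
So the connection is not metric compatible (it is not the Levi-Civita connection).
False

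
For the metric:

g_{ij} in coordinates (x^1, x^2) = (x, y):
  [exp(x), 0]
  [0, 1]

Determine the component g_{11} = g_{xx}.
With x^1 = x, x^2 = y, g_{11} = g_{xx} is the row-1, column-1 entry of the matrix.
g_{11} = exp(x)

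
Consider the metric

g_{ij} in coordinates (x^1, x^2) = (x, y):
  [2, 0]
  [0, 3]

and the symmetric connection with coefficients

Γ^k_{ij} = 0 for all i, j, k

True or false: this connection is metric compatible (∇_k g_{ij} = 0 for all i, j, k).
Using ∇_k g_{ij} = ∂_k g_{ij} - Γ^m_{ki} g_{mj} - Γ^m_{kj} g_{im}:
e.g. ∇_y g_{xy} = (0) - (0) - (0) = 0
Every component ∇_k g_{ij} vanishes: the connection is metric compatible.
True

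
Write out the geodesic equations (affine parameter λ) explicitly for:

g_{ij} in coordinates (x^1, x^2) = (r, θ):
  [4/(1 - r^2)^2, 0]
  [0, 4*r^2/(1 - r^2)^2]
Geodesic equation: d^2x^k/dλ^2 + Γ^k_{ij} (dx^i/dλ)(dx^j/dλ) = 0.
Non-zero Christoffel symbols:
Γ^r_{r r} = 2*r/(1 - r^2)
Γ^r_{θ θ} = (r^3 + r)/(r^2 - 1)
Γ^θ_{r θ} = (-r^2 - 1)/(r^3 - r)
Substituting (the symmetric pair Γ^k_{ij}, Γ^k_{ji} combines into a factor 2):
d^2r/dλ^2 + (2*r/(1 - r^2)) (dr/dλ)^2 + ((r^3 + r)/(r^2 - 1)) (dθ/dλ)^2 = 0
d^2θ/dλ^2 + ((-2*r^2 - 2)/(r^3 - r)) (dr/dλ)(dθ/dλ) = 0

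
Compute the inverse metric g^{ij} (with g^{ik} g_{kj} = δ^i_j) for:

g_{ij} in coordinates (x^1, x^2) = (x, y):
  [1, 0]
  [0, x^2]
The metric is diagonal, so g^{ij} is diagonal with entries 1/g_{ii}: diag(1, 1/(x^2)).
g^{ij}:
  [1, 0]
  [0, 1/x^2]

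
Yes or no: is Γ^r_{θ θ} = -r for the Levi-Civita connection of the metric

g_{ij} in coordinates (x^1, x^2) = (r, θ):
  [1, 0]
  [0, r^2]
Γ^r_{θ θ} = (1/2) g^{rr} (∂_θ g_{rθ} + ∂_θ g_{rθ} - ∂_r g_{θθ}) = (1/2)(1)((0) + (0) - (2*r)) = -r
This equals the proposed value -r.
Yes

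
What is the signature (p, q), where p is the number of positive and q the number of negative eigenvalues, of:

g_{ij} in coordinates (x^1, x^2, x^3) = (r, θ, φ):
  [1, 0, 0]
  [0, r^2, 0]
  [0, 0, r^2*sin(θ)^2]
The metric is diagonal, so its eigenvalues are the diagonal entries: 1, r^2, r^2*sin(θ)^2 (at a generic point, where coordinate-dependent entries are positive).
3 positive, 0 negative.
(3, 0) - Riemannian (positive definite)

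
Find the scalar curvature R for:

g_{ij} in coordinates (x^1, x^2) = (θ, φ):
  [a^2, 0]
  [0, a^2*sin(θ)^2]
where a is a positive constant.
Non-zero Christoffel symbols (Γ^k_{ij} = Γ^k_{ji}):
Γ^θ_{φ φ} = -sin(2*θ)/2
Γ^φ_{θ φ} = 1/tan(θ)
Ricci tensor (R_{ij} = R^k_{ikj}): R_{θθ} = 1, R_{θφ} = 0, R_{φφ} = sin(θ)^2
Inverse metric: g^{θθ} = 1/a^2, g^{φφ} = 1/(a^2*sin(θ)^2)
R = g^{ij} R_{ij} = (1/a^2)(1) + (1/(a^2*sin(θ)^2))(sin(θ)^2) = 2/a^2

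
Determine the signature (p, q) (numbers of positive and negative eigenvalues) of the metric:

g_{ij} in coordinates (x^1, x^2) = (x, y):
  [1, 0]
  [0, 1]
The metric is diagonal, so its eigenvalues are the diagonal entries: 1, 1 (at a generic point, where coordinate-dependent entries are positive).
2 positive, 0 negative.
(2, 0) - Riemannian (positive definite)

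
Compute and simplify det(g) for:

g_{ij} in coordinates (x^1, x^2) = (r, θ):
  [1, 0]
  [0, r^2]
For a 2×2 metric: det(g) = g_{11}·g_{22} - g_{12}·g_{21}
= (1)·(r^2) - (0)·(0)
= r^2 - 0
det(g) = r^2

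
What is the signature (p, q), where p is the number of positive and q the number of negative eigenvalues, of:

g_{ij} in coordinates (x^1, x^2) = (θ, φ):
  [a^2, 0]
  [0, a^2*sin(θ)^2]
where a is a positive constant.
The metric is diagonal, so its eigenvalues are the diagonal entries: a^2, a^2*sin(θ)^2 (at a generic point, where coordinate-dependent entries are positive).
2 positive, 0 negative.
(2, 0) - Riemannian (positive definite)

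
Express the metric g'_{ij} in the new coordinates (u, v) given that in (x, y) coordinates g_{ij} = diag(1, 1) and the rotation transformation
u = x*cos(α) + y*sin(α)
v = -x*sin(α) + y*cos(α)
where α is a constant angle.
Invert the transformation: x = u*cos(α) - v*sin(α), y = u*sin(α) + v*cos(α)
g'_{ij} = (∂x^k/∂x'^i)(∂x^l/∂x'^j) g_{kl}; with g_{kl} = δ_{kl} this is Σ_k (∂x^k/∂x'^i)(∂x^k/∂x'^j).
Jacobian: ∂x/∂u = cos(α), ∂x/∂v = -sin(α), ∂y/∂u = sin(α), ∂y/∂v = cos(α)
g'_{uu} = (cos(α))(cos(α)) + (sin(α))(sin(α)) = 1
g'_{uv} = (cos(α))(-sin(α)) + (sin(α))(cos(α)) = 0
g'_{vv} = (-sin(α))(-sin(α)) + (cos(α))(cos(α)) = 1
g'_{ij} = diag(1, 1)
The Euclidean metric is invariant under rotations.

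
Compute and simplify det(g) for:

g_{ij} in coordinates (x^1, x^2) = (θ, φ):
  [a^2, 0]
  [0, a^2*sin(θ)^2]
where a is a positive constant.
For a 2×2 metric: det(g) = g_{11}·g_{22} - g_{12}·g_{21}
= (a^2)·(a^2*sin(θ)^2) - (0)·(0)
= a^4*sin(θ)^2 - 0
det(g) = a^4*sin(θ)^2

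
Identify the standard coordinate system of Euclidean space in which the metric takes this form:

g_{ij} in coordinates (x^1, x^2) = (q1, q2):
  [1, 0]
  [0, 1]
All components are constant and the metric is the identity, i.e. orthonormal rectilinear coordinates.
Cartesian (2D) coordinates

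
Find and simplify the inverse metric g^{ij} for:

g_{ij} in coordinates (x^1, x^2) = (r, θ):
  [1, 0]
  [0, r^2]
The metric is diagonal, so g^{ij} is diagonal with entries 1/g_{ii}: diag(1, 1/(r^2)).
g^{ij}:
  [1, 0]
  [0, 1/r^2]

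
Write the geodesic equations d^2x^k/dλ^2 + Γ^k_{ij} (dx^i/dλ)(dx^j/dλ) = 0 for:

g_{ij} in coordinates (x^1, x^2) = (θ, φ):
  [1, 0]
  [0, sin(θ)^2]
Geodesic equation: d^2x^k/dλ^2 + Γ^k_{ij} (dx^i/dλ)(dx^j/dλ) = 0.
Non-zero Christoffel symbols:
Γ^θ_{φ φ} = -sin(2*θ)/2
Γ^φ_{θ φ} = 1/tan(θ)
Substituting (the symmetric pair Γ^k_{ij}, Γ^k_{ji} combines into a factor 2):
d^2θ/dλ^2 - (sin(2*θ)/2) (dφ/dλ)^2 = 0
d^2φ/dλ^2 + (2/tan(θ)) (dθ/dλ)(dφ/dλ) = 0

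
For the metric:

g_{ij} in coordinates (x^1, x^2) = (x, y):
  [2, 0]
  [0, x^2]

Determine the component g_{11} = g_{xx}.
With x^1 = x, x^2 = y, g_{11} = g_{xx} is the row-1, column-1 entry of the matrix.
g_{11} = 2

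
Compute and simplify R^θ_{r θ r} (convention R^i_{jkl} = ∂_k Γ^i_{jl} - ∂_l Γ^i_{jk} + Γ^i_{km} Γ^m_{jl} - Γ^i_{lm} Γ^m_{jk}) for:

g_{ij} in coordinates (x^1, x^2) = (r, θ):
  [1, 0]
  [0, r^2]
Non-zero Christoffel symbols (Γ^k_{ij} = Γ^k_{ji}):
Γ^r_{θ θ} = -r
Γ^θ_{r θ} = 1/r
R^θ_{r θ r} = ∂_θ Γ^θ_{r r} - ∂_r Γ^θ_{r θ} + Γ^θ_{θ m} Γ^m_{r r} - Γ^θ_{r m} Γ^m_{r θ}
  = (0) - (-1/r^2) + (0) - (1/r^2) = 0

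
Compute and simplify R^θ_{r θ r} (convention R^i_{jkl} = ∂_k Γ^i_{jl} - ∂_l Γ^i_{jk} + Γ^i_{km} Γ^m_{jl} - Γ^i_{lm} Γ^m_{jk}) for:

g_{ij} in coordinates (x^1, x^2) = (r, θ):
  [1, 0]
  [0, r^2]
Non-zero Christoffel symbols (Γ^k_{ij} = Γ^k_{ji}):
Γ^r_{θ θ} = -r
Γ^θ_{r θ} = 1/r
R^θ_{r θ r} = ∂_θ Γ^θ_{r r} - ∂_r Γ^θ_{r θ} + Γ^θ_{θ m} Γ^m_{r r} - Γ^θ_{r m} Γ^m_{r θ}
  = (0) - (-1/r^2) + (0) - (1/r^2) = 0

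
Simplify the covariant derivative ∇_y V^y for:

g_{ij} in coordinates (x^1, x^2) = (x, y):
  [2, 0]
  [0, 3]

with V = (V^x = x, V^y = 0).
All Christoffel symbols are zero.
∇_y V^y = ∂_y V^y + Γ^y_{y j} V^j
  = (0) + (0)(x) + (0)(0)
  = 0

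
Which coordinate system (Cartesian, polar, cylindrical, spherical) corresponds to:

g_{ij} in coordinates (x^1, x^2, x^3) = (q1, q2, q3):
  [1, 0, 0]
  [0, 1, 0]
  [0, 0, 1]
All components are constant and the metric is the identity, i.e. orthonormal rectilinear coordinates.
Cartesian (3D) coordinates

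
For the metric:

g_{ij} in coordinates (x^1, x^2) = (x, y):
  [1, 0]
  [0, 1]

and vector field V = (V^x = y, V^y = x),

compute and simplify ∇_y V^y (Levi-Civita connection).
All Christoffel symbols are zero.
∇_y V^y = ∂_y V^y + Γ^y_{y j} V^j
  = (0) + (0)(y) + (0)(x)
  = 0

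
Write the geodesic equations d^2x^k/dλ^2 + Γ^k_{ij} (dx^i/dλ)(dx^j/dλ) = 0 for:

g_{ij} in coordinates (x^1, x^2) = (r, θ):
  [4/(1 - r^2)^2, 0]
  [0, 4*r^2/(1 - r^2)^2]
Geodesic equation: d^2x^k/dλ^2 + Γ^k_{ij} (dx^i/dλ)(dx^j/dλ) = 0.
Non-zero Christoffel symbols:
Γ^r_{r r} = 2*r/(1 - r^2)
Γ^r_{θ θ} = (r^3 + r)/(r^2 - 1)
Γ^θ_{r θ} = (-r^2 - 1)/(r^3 - r)
Substituting (the symmetric pair Γ^k_{ij}, Γ^k_{ji} combines into a factor 2):
d^2r/dλ^2 + (2*r/(1 - r^2)) (dr/dλ)^2 + ((r^3 + r)/(r^2 - 1)) (dθ/dλ)^2 = 0
d^2θ/dλ^2 + ((-2*r^2 - 2)/(r^3 - r)) (dr/dλ)(dθ/dλ) = 0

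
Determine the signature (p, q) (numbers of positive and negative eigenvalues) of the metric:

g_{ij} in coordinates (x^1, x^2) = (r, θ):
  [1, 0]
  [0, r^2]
The metric is diagonal, so its eigenvalues are the diagonal entries: 1, r^2 (at a generic point, where coordinate-dependent entries are positive).
2 positive, 0 negative.
(2, 0) - Riemannian (positive definite)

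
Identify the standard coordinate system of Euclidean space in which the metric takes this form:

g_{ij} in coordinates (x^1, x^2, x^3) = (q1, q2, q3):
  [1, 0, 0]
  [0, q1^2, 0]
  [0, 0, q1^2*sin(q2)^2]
The line element ds^2 = dq1^2 + q1^2 dq2^2 + q1^2 sin(q2)^2 dq3^2 is dr^2 + r^2 dθ^2 + r^2 sin(θ)^2 dφ^2 with q1 = r, q2 = θ, q3 = φ.
spherical coordinates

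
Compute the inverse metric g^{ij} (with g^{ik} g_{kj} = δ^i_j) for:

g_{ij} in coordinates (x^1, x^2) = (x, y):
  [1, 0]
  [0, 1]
The metric is diagonal, so g^{ij} is diagonal with entries 1/g_{ii}: diag(1, 1).
g^{ij}:
  [1, 0]
  [0, 1]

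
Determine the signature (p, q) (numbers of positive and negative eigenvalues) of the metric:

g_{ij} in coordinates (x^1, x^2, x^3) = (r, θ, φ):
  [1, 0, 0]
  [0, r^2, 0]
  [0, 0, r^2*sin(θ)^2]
The metric is diagonal, so its eigenvalues are the diagonal entries: 1, r^2, r^2*sin(θ)^2 (at a generic point, where coordinate-dependent entries are positive).
3 positive, 0 negative.
(3, 0) - Riemannian (positive definite)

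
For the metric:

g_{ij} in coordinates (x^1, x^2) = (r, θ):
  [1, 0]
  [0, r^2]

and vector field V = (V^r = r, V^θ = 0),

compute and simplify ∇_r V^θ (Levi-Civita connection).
Non-zero Christoffel symbols:
Γ^r_{θ θ} = -r
Γ^θ_{r θ} = 1/r
∇_r V^θ = ∂_r V^θ + Γ^θ_{r j} V^j
  = (0) + (0)(r) + (1/r)(0)
  = 0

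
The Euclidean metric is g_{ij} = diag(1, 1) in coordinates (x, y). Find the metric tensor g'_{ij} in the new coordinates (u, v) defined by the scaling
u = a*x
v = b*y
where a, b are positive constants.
Invert the transformation: x = u/a, y = v/b
g'_{ij} = (∂x^k/∂x'^i)(∂x^l/∂x'^j) g_{kl}; with g_{kl} = δ_{kl} this is Σ_k (∂x^k/∂x'^i)(∂x^k/∂x'^j).
Jacobian: ∂x/∂u = 1/a, ∂x/∂v = 0, ∂y/∂u = 0, ∂y/∂v = 1/b
g'_{uu} = (1/a)(1/a) + (0)(0) = 1/a^2
g'_{uv} = (1/a)(0) + (0)(1/b) = 0
g'_{vv} = (0)(0) + (1/b)(1/b) = 1/b^2
g'_{ij} = diag(1/a^2, 1/b^2)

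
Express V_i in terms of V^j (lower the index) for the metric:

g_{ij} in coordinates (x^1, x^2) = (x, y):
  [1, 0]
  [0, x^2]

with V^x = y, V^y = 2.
V_i = g_{ij} V^j:
V_x = (1)(y) + (0)(2) = y
V_y = (0)(y) + (x^2)(2) = 2*x^2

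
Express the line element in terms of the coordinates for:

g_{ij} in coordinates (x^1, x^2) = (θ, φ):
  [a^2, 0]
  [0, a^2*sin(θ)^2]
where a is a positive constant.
ds^2 = g_{ij} dx^i dx^j; only the non-zero components contribute.
ds^2 = a^2 dθ^2 + a^2*sin(θ)^2 dφ^2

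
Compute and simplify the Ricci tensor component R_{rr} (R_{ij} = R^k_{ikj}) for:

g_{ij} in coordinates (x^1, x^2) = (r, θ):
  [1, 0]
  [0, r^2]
Non-zero Christoffel symbols (Γ^k_{ij} = Γ^k_{ji}):
Γ^r_{θ θ} = -r
Γ^θ_{r θ} = 1/r
R^r_{r r r} = 0 (a repeated index in an antisymmetric pair)
R^θ_{r θ r} = ∂_θ Γ^θ_{r r} - ∂_r Γ^θ_{r θ} + Γ^θ_{θ m} Γ^m_{r r} - Γ^θ_{r m} Γ^m_{r θ}
  = (0) - (-1/r^2) + (0) - (1/r^2) = 0
R_{rr} = R^r_{r r r} + R^θ_{r θ r} = (0) + (0) = 0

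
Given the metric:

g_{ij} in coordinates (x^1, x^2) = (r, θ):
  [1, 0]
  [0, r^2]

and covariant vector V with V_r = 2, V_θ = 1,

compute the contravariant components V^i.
Inverse metric (diagonal): g^{rr} = 1, g^{θθ} = 1/r^2
V^i = g^{ij} V_j:
V^r = (1)(2) + (0)(1) = 2
V^θ = (0)(2) + (1/r^2)(1) = 1/r^2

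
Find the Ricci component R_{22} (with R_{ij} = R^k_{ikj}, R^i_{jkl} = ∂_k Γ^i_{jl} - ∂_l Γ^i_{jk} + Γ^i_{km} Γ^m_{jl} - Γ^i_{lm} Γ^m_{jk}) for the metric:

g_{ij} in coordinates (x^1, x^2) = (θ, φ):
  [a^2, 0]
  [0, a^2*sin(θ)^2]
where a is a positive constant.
Non-zero Christoffel symbols (Γ^k_{ij} = Γ^k_{ji}):
Γ^θ_{φ φ} = -sin(2*θ)/2
Γ^φ_{θ φ} = 1/tan(θ)
R^θ_{φ θ φ} = ∂_θ Γ^θ_{φ φ} - ∂_φ Γ^θ_{φ θ} + Γ^θ_{θ m} Γ^m_{φ φ} - Γ^θ_{φ m} Γ^m_{φ θ}
  = (-cos(2*θ)) - (0) + (0) - (-cos(θ)^2) = sin(θ)^2
R^φ_{φ φ φ} = 0 (a repeated index in an antisymmetric pair)
R_{φφ} = R^θ_{φ θ φ} + R^φ_{φ φ φ} = (sin(θ)^2) + (0) = sin(θ)^2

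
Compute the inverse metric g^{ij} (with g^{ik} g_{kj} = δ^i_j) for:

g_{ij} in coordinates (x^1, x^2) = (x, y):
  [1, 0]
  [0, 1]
The metric is diagonal, so g^{ij} is diagonal with entries 1/g_{ii}: diag(1, 1).
g^{ij}:
  [1, 0]
  [0, 1]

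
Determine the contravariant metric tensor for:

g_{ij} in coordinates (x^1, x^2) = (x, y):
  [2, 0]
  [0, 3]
The metric is diagonal, so g^{ij} is diagonal with entries 1/g_{ii}: diag(1/2, 1/3).
g^{ij}:
  [1/2, 0]
  [0, 1/3]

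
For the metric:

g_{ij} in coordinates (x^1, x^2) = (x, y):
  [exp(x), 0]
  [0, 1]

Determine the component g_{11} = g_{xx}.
With x^1 = x, x^2 = y, g_{11} = g_{xx} is the row-1, column-1 entry of the matrix.
g_{11} = exp(x)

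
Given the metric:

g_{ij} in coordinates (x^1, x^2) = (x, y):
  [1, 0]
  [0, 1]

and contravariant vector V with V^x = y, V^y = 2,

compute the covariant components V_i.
V_i = g_{ij} V^j:
V_x = (1)(y) + (0)(2) = y
V_y = (0)(y) + (1)(2) = 2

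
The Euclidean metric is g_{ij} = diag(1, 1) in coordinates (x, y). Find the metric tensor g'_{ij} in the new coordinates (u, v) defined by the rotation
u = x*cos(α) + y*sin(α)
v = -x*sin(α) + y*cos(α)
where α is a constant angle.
Invert the transformation: x = u*cos(α) - v*sin(α), y = u*sin(α) + v*cos(α)
g'_{ij} = (∂x^k/∂x'^i)(∂x^l/∂x'^j) g_{kl}; with g_{kl} = δ_{kl} this is Σ_k (∂x^k/∂x'^i)(∂x^k/∂x'^j).
Jacobian: ∂x/∂u = cos(α), ∂x/∂v = -sin(α), ∂y/∂u = sin(α), ∂y/∂v = cos(α)
g'_{uu} = (cos(α))(cos(α)) + (sin(α))(sin(α)) = 1
g'_{uv} = (cos(α))(-sin(α)) + (sin(α))(cos(α)) = 0
g'_{vv} = (-sin(α))(-sin(α)) + (cos(α))(cos(α)) = 1
g'_{ij} = diag(1, 1)
The Euclidean metric is invariant under rotations.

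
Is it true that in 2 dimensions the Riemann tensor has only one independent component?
The number of independent components is n^2(n^2-1)/12 = 4·3/12 = 1 for n = 2 (e.g. R_{1212}).
Yes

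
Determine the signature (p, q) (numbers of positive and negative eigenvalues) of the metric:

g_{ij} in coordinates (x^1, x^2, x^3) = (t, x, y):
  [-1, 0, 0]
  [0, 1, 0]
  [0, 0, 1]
The metric is diagonal, so its eigenvalues are the diagonal entries: -1, 1, 1 (at a generic point, where coordinate-dependent entries are positive).
2 positive, 1 negative.
(2, 1) - Lorentzian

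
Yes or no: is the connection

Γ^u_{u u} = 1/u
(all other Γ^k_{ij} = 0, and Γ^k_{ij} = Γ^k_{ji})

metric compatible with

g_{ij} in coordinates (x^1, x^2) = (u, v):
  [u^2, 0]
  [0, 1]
Using ∇_k g_{ij} = ∂_k g_{ij} - Γ^m_{ki} g_{mj} - Γ^m_{kj} g_{im}:
e.g. ∇_u g_{uu} = (2*u) - (u) - (u) = 0
Every component ∇_k g_{ij} vanishes: the connection is metric compatible.
Yes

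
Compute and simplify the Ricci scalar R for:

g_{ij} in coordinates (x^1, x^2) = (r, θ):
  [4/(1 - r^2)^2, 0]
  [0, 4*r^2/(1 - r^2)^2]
Non-zero Christoffel symbols (Γ^k_{ij} = Γ^k_{ji}):
Γ^r_{r r} = 2*r/(1 - r^2)
Γ^r_{θ θ} = (r^3 + r)/(r^2 - 1)
Γ^θ_{r θ} = (-r^2 - 1)/(r^3 - r)
Ricci tensor (R_{ij} = R^k_{ikj}): R_{rr} = -4/(r^2 - 1)^2, R_{rθ} = 0, R_{θθ} = -4*r^2/(r^2 - 1)^2
Inverse metric: g^{rr} = (1 - r^2)^2/4, g^{θθ} = (1 - r^2)^2/(4*r^2)
R = g^{ij} R_{ij} = ((1 - r^2)^2/4)(-4/(r^2 - 1)^2) + ((1 - r^2)^2/(4*r^2))(-4*r^2/(r^2 - 1)^2) = -2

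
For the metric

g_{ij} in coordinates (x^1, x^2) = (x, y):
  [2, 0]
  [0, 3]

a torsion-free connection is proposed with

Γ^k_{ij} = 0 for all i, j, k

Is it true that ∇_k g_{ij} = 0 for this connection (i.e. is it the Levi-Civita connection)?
Using ∇_k g_{ij} = ∂_k g_{ij} - Γ^m_{ki} g_{mj} - Γ^m_{kj} g_{im}:
e.g. ∇_y g_{xy} = (0) - (0) - (0) = 0
Every component ∇_k g_{ij} vanishes: the connection is metric compatible.
Yes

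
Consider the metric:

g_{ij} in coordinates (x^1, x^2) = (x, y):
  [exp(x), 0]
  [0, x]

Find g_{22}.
With x^1 = x, x^2 = y, g_{22} = g_{yy} is the row-2, column-2 entry of the matrix.
g_{22} = x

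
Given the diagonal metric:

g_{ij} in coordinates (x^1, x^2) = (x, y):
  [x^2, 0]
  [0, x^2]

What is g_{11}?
With x^1 = x, x^2 = y, g_{11} = g_{xx} is the row-1, column-1 entry of the matrix.
g_{11} = x^2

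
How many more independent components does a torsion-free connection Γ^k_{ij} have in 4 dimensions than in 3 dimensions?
Independent components in n dimensions: n × n(n+1)/2 = n^2(n+1)/2.
4D: 4 × 10 = 40
3D: 3 × 6 = 18
Difference = 40 - 18 = 22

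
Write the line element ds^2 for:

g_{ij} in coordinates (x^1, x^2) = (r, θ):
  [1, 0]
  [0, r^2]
ds^2 = g_{ij} dx^i dx^j; only the non-zero components contribute.
ds^2 = dr^2 + r^2 dθ^2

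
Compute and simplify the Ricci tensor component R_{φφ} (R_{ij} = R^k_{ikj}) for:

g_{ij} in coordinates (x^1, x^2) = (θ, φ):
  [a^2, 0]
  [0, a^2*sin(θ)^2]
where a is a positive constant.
Non-zero Christoffel symbols (Γ^k_{ij} = Γ^k_{ji}):
Γ^θ_{φ φ} = -sin(2*θ)/2
Γ^φ_{θ φ} = 1/tan(θ)
R^θ_{φ θ φ} = ∂_θ Γ^θ_{φ φ} - ∂_φ Γ^θ_{φ θ} + Γ^θ_{θ m} Γ^m_{φ φ} - Γ^θ_{φ m} Γ^m_{φ θ}
  = (-cos(2*θ)) - (0) + (0) - (-cos(θ)^2) = sin(θ)^2
R^φ_{φ φ φ} = 0 (a repeated index in an antisymmetric pair)
R_{φφ} = R^θ_{φ θ φ} + R^φ_{φ φ φ} = (sin(θ)^2) + (0) = sin(θ)^2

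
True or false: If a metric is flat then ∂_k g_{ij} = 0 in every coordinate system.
Flatness means R^i_{jkl} = 0; the components can still vary, e.g. the flat plane in polar coordinates has g_{θθ} = r^2.
False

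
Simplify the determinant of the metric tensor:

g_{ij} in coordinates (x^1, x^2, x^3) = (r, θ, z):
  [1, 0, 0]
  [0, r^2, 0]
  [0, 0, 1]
Diagonal metric: det(g) = g_{11}·g_{22}·g_{33}
= (1)·(r^2)·(1)
det(g) = r^2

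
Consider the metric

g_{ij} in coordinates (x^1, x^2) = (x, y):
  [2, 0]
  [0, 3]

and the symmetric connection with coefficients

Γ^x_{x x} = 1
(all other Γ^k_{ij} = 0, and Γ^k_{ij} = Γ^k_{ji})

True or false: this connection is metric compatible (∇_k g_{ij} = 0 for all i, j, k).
Using ∇_k g_{ij} = ∂_k g_{ij} - Γ^m_{ki} g_{mj} - Γ^m_{kj} g_{im}:
∇_x g_{xx} = (0) - (2) - (2) = -4 ≠ 0
So the connection is not metric compatible (it is not the Levi-Civita connection).
False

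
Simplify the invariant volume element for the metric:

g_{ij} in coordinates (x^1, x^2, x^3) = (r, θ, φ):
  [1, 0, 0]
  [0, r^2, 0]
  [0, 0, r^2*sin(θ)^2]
det(g) = r^4*sin(θ)^2
√|det(g)| = r^2*sin(θ) (taking 0 < θ < π so that |sin(θ)| = sin(θ))
Volume element: dV = r^2*sin(θ) dr dθ dφ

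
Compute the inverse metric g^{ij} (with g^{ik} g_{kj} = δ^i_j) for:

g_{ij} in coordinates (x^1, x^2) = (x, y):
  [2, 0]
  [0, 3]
The metric is diagonal, so g^{ij} is diagonal with entries 1/g_{ii}: diag(1/2, 1/3).
g^{ij}:
  [1/2, 0]
  [0, 1/3]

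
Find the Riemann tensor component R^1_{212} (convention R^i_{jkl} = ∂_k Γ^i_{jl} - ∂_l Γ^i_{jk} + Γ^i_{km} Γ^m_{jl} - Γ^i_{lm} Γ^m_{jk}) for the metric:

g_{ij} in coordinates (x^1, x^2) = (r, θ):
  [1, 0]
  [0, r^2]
Non-zero Christoffel symbols (Γ^k_{ij} = Γ^k_{ji}):
Γ^r_{θ θ} = -r
Γ^θ_{r θ} = 1/r
R^r_{θ r θ} = ∂_r Γ^r_{θ θ} - ∂_θ Γ^r_{θ r} + Γ^r_{r m} Γ^m_{θ θ} - Γ^r_{θ m} Γ^m_{θ r}
  = (-1) - (0) + (0) - (-1) = 0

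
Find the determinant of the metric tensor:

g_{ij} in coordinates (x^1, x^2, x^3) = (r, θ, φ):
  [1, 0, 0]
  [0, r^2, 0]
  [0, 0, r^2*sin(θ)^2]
Diagonal metric: det(g) = g_{11}·g_{22}·g_{33}
= (1)·(r^2)·(r^2*sin(θ)^2)
det(g) = r^4*sin(θ)^2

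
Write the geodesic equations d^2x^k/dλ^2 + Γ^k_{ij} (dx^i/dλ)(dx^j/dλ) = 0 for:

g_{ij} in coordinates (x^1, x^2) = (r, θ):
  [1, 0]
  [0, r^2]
Geodesic equation: d^2x^k/dλ^2 + Γ^k_{ij} (dx^i/dλ)(dx^j/dλ) = 0.
Non-zero Christoffel symbols:
Γ^r_{θ θ} = -r
Γ^θ_{r θ} = 1/r
Substituting (the symmetric pair Γ^k_{ij}, Γ^k_{ji} combines into a factor 2):
d^2r/dλ^2 - r (dθ/dλ)^2 = 0
d^2θ/dλ^2 + (2/r) (dr/dλ)(dθ/dλ) = 0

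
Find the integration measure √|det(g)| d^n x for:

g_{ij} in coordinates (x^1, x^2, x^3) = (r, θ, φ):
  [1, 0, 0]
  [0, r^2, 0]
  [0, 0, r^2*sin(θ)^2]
det(g) = r^4*sin(θ)^2
√|det(g)| = r^2*sin(θ) (taking 0 < θ < π so that |sin(θ)| = sin(θ))
Volume element: dV = r^2*sin(θ) dr dθ dφ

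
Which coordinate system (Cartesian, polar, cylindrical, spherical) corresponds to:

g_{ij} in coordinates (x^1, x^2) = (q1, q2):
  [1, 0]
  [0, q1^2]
The line element ds^2 = dq1^2 + q1^2 dq2^2 is dr^2 + r^2 dθ^2 with q1 = r, q2 = θ.
polar coordinates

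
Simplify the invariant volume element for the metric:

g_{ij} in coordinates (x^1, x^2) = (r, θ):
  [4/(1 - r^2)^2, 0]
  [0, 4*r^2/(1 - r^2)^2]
det(g) = 16*r^2/(1 - r^2)^4
√|det(g)| = 4*r/(r^2 - 1)^2
Volume element: dV = 4*r/(r^2 - 1)^2 dr dθ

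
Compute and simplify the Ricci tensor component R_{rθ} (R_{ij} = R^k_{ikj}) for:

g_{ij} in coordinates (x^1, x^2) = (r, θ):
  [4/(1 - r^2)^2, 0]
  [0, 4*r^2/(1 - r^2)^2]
Non-zero Christoffel symbols (Γ^k_{ij} = Γ^k_{ji}):
Γ^r_{r r} = 2*r/(1 - r^2)
Γ^r_{θ θ} = (r^3 + r)/(r^2 - 1)
Γ^θ_{r θ} = (-r^2 - 1)/(r^3 - r)
R^r_{r r θ} = 0 (a repeated index in an antisymmetric pair)
R^θ_{r θ θ} = 0 (a repeated index in an antisymmetric pair)
R_{rθ} = R^r_{r r θ} + R^θ_{r θ θ} = (0) + (0) = 0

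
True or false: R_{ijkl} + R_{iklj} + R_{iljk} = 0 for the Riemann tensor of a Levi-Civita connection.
This is the first (algebraic) Bianchi identity.
True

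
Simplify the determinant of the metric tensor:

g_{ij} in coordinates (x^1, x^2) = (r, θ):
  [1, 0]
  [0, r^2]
For a 2×2 metric: det(g) = g_{11}·g_{22} - g_{12}·g_{21}
= (1)·(r^2) - (0)·(0)
= r^2 - 0
det(g) = r^2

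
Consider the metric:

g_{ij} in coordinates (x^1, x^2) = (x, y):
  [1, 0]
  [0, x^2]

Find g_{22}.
With x^1 = x, x^2 = y, g_{22} = g_{yy} is the row-2, column-2 entry of the matrix.
g_{22} = x^2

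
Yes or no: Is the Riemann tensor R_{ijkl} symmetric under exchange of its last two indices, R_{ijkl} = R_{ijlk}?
It is antisymmetric in the last pair: R_{ijkl} = -R_{ijlk}.
No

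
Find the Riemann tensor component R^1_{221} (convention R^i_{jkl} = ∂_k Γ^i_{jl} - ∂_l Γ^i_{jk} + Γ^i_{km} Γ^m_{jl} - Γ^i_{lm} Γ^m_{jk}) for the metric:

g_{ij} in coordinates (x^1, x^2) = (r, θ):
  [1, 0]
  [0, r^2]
Non-zero Christoffel symbols (Γ^k_{ij} = Γ^k_{ji}):
Γ^r_{θ θ} = -r
Γ^θ_{r θ} = 1/r
R^r_{θ θ r} = ∂_θ Γ^r_{θ r} - ∂_r Γ^r_{θ θ} + Γ^r_{θ m} Γ^m_{θ r} - Γ^r_{r m} Γ^m_{θ θ}
  = (0) - (-1) + (-1) - (0) = 0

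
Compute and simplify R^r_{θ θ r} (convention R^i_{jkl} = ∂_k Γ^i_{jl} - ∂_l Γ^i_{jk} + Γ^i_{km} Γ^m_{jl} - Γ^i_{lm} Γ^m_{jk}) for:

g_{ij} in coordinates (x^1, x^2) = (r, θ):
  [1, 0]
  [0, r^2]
Non-zero Christoffel symbols (Γ^k_{ij} = Γ^k_{ji}):
Γ^r_{θ θ} = -r
Γ^θ_{r θ} = 1/r
R^r_{θ θ r} = ∂_θ Γ^r_{θ r} - ∂_r Γ^r_{θ θ} + Γ^r_{θ m} Γ^m_{θ r} - Γ^r_{r m} Γ^m_{θ θ}
  = (0) - (-1) + (-1) - (0) = 0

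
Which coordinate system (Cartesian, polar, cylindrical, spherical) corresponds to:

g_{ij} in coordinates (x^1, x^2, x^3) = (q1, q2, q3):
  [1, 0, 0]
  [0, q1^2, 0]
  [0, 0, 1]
The line element ds^2 = dq1^2 + q1^2 dq2^2 + dq3^2 is dr^2 + r^2 dθ^2 + dz^2 with q1 = r, q2 = θ, q3 = z.
cylindrical coordinates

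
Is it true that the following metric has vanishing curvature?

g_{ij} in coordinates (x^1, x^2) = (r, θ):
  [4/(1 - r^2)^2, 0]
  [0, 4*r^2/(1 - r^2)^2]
Non-zero Christoffel symbols:
Γ^r_{r r} = 2*r/(1 - r^2)
Γ^r_{θ θ} = (r^3 + r)/(r^2 - 1)
Γ^θ_{r θ} = (-r^2 - 1)/(r^3 - r)
Ricci tensor: R_{rr} = -4/(r^2 - 1)^2, R_{rθ} = 0, R_{θθ} = -4*r^2/(r^2 - 1)^2
The Ricci tensor is non-zero, so the Riemann tensor is non-zero: not flat.
No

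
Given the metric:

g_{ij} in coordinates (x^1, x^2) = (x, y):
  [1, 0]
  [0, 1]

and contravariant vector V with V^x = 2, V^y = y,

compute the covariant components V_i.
V_i = g_{ij} V^j:
V_x = (1)(2) + (0)(y) = 2
V_y = (0)(2) + (1)(y) = y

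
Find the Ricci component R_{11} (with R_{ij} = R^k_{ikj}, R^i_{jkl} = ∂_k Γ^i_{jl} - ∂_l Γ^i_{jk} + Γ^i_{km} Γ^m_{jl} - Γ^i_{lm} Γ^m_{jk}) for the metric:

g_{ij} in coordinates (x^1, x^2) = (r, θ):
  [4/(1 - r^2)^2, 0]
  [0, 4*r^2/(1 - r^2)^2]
Non-zero Christoffel symbols (Γ^k_{ij} = Γ^k_{ji}):
Γ^r_{r r} = 2*r/(1 - r^2)
Γ^r_{θ θ} = (r^3 + r)/(r^2 - 1)
Γ^θ_{r θ} = (-r^2 - 1)/(r^3 - r)
R^r_{r r r} = 0 (a repeated index in an antisymmetric pair)
R^θ_{r θ r} = ∂_θ Γ^θ_{r r} - ∂_r Γ^θ_{r θ} + Γ^θ_{θ m} Γ^m_{r r} - Γ^θ_{r m} Γ^m_{r θ}
  = (0) - ((r^4 + 4*r^2 - 1)/(r^3 - r)^2) + (2*(r^2 + 1)/(r^2 - 1)^2) - ((r^2 + 1)^2/(r^3 - r)^2) = -4/(r^2 - 1)^2
R_{rr} = R^r_{r r r} + R^θ_{r θ r} = (0) + (-4/(r^2 - 1)^2) = -4/(r^2 - 1)^2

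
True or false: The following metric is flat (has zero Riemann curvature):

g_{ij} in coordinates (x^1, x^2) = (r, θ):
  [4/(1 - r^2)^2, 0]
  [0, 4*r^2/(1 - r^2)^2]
Non-zero Christoffel symbols:
Γ^r_{r r} = 2*r/(1 - r^2)
Γ^r_{θ θ} = (r^3 + r)/(r^2 - 1)
Γ^θ_{r θ} = (-r^2 - 1)/(r^3 - r)
Ricci tensor: R_{rr} = -4/(r^2 - 1)^2, R_{rθ} = 0, R_{θθ} = -4*r^2/(r^2 - 1)^2
The Ricci tensor is non-zero, so the Riemann tensor is non-zero: not flat.
False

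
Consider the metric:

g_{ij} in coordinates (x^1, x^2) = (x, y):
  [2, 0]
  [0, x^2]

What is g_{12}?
With x^1 = x, x^2 = y, g_{12} = g_{xy} is the row-1, column-2 entry of the matrix.
g_{12} = 0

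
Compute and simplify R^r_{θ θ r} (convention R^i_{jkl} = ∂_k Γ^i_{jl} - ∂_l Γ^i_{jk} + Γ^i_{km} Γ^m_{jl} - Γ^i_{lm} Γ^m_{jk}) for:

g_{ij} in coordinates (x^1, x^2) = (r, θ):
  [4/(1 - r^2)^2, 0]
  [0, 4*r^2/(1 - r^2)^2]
Non-zero Christoffel symbols (Γ^k_{ij} = Γ^k_{ji}):
Γ^r_{r r} = 2*r/(1 - r^2)
Γ^r_{θ θ} = (r^3 + r)/(r^2 - 1)
Γ^θ_{r θ} = (-r^2 - 1)/(r^3 - r)
R^r_{θ θ r} = ∂_θ Γ^r_{θ r} - ∂_r Γ^r_{θ θ} + Γ^r_{θ m} Γ^m_{θ r} - Γ^r_{r m} Γ^m_{θ θ}
  = (0) - ((r^4 - 4*r^2 - 1)/(r^2 - 1)^2) + (-(r^2 + 1)^2/(r^2 - 1)^2) - (-2*r^2*(r^2 + 1)/(r^2 - 1)^2) = 4*r^2/(r^2 - 1)^2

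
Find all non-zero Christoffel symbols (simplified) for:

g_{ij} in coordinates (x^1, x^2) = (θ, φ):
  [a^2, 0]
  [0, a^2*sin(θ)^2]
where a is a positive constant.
Using Γ^k_{ij} = (1/2) g^{km} (∂_i g_{mj} + ∂_j g_{mi} - ∂_m g_{ij}); the metric is diagonal, so only the m = k term contributes.
Non-zero symbols (using the symmetry Γ^k_{ij} = Γ^k_{ji}):
Γ^θ_{φ φ} = (1/2) g^{θθ} (∂_φ g_{θφ} + ∂_φ g_{θφ} - ∂_θ g_{φφ}) = (1/2)(1/a^2)((0) + (0) - (a^2*sin(2*θ))) = -sin(2*θ)/2
Γ^φ_{θ φ} = (1/2) g^{φφ} (∂_θ g_{φφ} + ∂_φ g_{φθ} - ∂_φ g_{θφ}) = (1/2)(1/(a^2*sin(θ)^2))((a^2*sin(2*θ)) + (0) - (0)) = 1/tan(θ)
All other Christoffel symbols are zero.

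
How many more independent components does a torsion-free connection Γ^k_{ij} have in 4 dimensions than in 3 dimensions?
Independent components in n dimensions: n × n(n+1)/2 = n^2(n+1)/2.
4D: 4 × 10 = 40
3D: 3 × 6 = 18
Difference = 40 - 18 = 22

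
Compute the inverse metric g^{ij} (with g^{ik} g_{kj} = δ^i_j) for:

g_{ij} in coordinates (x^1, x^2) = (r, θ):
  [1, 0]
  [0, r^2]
The metric is diagonal, so g^{ij} is diagonal with entries 1/g_{ii}: diag(1, 1/(r^2)).
g^{ij}:
  [1, 0]
  [0, 1/r^2]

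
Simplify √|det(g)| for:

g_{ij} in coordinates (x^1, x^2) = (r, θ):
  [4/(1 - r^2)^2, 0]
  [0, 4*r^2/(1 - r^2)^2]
det(g) = 16*r^2/(1 - r^2)^4
√|det(g)| = 4*r/(r^2 - 1)^2
Volume element: dV = 4*r/(r^2 - 1)^2 dr dθ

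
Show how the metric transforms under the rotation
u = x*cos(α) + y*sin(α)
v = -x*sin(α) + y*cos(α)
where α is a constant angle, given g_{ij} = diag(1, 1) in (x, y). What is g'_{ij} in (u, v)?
Invert the transformation: x = u*cos(α) - v*sin(α), y = u*sin(α) + v*cos(α)
g'_{ij} = (∂x^k/∂x'^i)(∂x^l/∂x'^j) g_{kl}; with g_{kl} = δ_{kl} this is Σ_k (∂x^k/∂x'^i)(∂x^k/∂x'^j).
Jacobian: ∂x/∂u = cos(α), ∂x/∂v = -sin(α), ∂y/∂u = sin(α), ∂y/∂v = cos(α)
g'_{uu} = (cos(α))(cos(α)) + (sin(α))(sin(α)) = 1
g'_{uv} = (cos(α))(-sin(α)) + (sin(α))(cos(α)) = 0
g'_{vv} = (-sin(α))(-sin(α)) + (cos(α))(cos(α)) = 1
g'_{ij} = diag(1, 1)
The Euclidean metric is invariant under rotations.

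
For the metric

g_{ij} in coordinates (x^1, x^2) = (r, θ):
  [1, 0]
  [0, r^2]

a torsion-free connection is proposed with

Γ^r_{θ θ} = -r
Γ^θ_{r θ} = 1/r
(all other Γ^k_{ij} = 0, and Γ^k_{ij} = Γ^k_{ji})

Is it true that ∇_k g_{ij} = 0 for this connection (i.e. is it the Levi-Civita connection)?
Using ∇_k g_{ij} = ∂_k g_{ij} - Γ^m_{ki} g_{mj} - Γ^m_{kj} g_{im}:
e.g. ∇_r g_{θθ} = (2*r) - (r) - (r) = 0
Every component ∇_k g_{ij} vanishes: the connection is metric compatible.
Yes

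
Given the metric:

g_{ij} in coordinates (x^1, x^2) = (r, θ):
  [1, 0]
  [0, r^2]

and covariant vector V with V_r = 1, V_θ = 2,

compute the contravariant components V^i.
Inverse metric (diagonal): g^{rr} = 1, g^{θθ} = 1/r^2
V^i = g^{ij} V_j:
V^r = (1)(1) + (0)(2) = 1
V^θ = (0)(1) + (1/r^2)(2) = 2/r^2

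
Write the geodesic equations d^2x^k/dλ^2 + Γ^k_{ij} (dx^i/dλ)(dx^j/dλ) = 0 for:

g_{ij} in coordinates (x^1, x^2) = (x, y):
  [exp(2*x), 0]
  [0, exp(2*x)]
Geodesic equation: d^2x^k/dλ^2 + Γ^k_{ij} (dx^i/dλ)(dx^j/dλ) = 0.
Non-zero Christoffel symbols:
Γ^x_{x x} = 1
Γ^x_{y y} = -1
Γ^y_{x y} = 1
Substituting (the symmetric pair Γ^k_{ij}, Γ^k_{ji} combines into a factor 2):
d^2x/dλ^2 + (dx/dλ)^2 - (dy/dλ)^2 = 0
d^2y/dλ^2 + 2 (dx/dλ)(dy/dλ) = 0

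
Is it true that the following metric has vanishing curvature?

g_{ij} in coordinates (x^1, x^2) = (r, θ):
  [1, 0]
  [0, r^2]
Non-zero Christoffel symbols:
Γ^r_{θ θ} = -r
Γ^θ_{r θ} = 1/r
Ricci tensor: R_{rr} = 0, R_{rθ} = 0, R_{θθ} = 0
All R_{ij} vanish; in 2 dimensions the Riemann tensor is fully determined by the Ricci tensor, so R^i_{jkl} = 0: the metric is flat (curvilinear coordinates on flat space).
Yes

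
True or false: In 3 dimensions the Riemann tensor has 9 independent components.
n^2(n^2-1)/12 = 9·8/12 = 6 independent components for n = 3.
False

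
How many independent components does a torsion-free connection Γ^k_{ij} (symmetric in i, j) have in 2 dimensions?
Γ^k_{ij} has n choices for the upper index and n(n+1)/2 independent symmetric lower index pairs.
Total = 2 × 2×3/2 = 2 × 3 = 6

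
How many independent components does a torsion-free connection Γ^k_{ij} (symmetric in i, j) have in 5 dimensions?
Γ^k_{ij} has n choices for the upper index and n(n+1)/2 independent symmetric lower index pairs.
Total = 5 × 5×6/2 = 5 × 15 = 75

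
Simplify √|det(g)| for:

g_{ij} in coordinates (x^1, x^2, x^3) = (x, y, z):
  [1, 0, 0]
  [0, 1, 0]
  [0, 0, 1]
det(g) = 1
√|det(g)| = 1
Volume element: dV = 1 dx dy dz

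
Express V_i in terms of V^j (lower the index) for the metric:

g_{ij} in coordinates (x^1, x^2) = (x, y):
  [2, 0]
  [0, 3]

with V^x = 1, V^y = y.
V_i = g_{ij} V^j:
V_x = (2)(1) + (0)(y) = 2
V_y = (0)(1) + (3)(y) = 3*y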